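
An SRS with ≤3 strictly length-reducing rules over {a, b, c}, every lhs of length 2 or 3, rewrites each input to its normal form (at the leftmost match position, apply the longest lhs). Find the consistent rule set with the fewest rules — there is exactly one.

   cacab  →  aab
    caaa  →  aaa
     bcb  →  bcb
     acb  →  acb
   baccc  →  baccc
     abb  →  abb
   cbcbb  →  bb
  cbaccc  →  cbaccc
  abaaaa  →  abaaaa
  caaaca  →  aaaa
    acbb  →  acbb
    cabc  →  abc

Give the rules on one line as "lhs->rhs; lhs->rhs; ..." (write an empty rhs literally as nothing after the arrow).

  | cacab => acab => aab
  | caaa => aaa
  | bcb
  | acb

ca->a; cbc->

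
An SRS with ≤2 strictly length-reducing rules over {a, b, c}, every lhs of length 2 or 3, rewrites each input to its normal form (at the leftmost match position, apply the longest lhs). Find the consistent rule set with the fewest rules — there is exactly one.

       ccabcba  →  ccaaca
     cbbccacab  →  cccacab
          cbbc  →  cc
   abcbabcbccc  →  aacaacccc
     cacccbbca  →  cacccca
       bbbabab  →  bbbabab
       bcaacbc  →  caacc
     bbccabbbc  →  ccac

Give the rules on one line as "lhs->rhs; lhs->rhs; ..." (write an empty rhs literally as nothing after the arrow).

  | ccabcba => ccaaca
  | cbbccacab => cbccacab => cccacab
  | cbbc => cbc => cc
  | abcbabcbccc => aacabcbccc => aacaacccc

bc->c; bcb->ac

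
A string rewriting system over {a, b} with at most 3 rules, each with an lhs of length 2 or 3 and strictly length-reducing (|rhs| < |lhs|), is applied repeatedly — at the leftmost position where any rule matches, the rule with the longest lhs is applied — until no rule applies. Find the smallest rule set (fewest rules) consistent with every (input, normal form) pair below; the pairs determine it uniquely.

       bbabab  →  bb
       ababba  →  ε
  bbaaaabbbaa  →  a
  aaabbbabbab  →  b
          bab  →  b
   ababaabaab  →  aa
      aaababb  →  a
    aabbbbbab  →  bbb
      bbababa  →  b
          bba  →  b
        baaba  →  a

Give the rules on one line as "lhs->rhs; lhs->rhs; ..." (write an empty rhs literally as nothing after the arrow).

  | bbabab => bbab => bb
  | ababba => abba => ba => ε
  | bbaaaabbbaa => baaabbbaa => aabbbaa => abbaa => baa => a
  | aaabbbabbab => aabbabbab => ababbab => abbab => bab => b

ab->; ba->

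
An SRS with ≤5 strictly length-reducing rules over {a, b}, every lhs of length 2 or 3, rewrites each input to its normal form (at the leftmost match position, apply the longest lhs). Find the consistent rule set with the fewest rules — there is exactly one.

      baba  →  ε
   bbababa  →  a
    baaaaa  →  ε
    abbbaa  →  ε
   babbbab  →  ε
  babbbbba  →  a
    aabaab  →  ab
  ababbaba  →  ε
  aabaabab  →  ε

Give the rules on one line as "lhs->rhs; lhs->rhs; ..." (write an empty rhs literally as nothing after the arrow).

aa->; abb->ab; ba->; bab->a

  | baba => aa => ε
  | bbababa => baaba => aba => a
  | baaaaa => aaaa => aa => ε
  | abbbaa => abbaa => abaa => aa => ε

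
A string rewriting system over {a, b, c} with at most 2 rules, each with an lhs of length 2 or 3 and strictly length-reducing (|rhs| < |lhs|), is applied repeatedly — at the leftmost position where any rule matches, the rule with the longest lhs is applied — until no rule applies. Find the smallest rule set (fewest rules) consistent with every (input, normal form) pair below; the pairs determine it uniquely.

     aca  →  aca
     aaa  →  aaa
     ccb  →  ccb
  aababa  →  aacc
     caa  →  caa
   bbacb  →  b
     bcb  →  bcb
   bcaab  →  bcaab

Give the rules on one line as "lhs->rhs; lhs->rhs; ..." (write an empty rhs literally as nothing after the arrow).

  | aca
  | aaa
  | ccb
  | aababa => aacba => aacc

ba->c; bcc->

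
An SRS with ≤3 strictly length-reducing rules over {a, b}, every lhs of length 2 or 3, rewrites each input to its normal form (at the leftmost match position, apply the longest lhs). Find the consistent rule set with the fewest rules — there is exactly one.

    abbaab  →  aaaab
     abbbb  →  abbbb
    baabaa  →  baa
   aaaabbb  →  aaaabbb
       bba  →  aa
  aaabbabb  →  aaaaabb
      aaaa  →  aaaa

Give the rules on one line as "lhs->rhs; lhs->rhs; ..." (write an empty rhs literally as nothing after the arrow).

  | abbaab => aaaab
  | abbbb
  | baabaa => baa
  | aaaabbb

aba->; bba->aa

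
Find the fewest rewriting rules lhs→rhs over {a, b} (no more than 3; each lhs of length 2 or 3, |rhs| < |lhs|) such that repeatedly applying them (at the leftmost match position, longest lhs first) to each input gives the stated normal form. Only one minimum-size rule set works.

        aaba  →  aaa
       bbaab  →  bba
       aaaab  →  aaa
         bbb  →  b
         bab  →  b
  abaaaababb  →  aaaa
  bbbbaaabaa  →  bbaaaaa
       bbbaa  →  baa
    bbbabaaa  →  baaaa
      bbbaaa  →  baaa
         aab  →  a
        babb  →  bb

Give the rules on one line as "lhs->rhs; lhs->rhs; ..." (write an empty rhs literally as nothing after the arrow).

  | aaba => aaa
  | bbaab => bba
  | aaaab => aaa
  | bbb => b

ab->; aba->aa; bbb->b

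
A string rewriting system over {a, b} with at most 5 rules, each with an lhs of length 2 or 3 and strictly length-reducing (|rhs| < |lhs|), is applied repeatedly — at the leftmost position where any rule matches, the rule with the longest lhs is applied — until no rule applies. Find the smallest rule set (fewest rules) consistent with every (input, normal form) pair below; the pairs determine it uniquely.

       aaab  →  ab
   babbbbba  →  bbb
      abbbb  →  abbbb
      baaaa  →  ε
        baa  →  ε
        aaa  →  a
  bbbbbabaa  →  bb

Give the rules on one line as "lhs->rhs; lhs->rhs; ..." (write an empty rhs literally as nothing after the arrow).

aa->; ba->; baa->; bab->aa

  | aaab => ab
  | babbbbba => aabbbba => bbbba => bbb
  | abbbb
  | baaaa => aa => ε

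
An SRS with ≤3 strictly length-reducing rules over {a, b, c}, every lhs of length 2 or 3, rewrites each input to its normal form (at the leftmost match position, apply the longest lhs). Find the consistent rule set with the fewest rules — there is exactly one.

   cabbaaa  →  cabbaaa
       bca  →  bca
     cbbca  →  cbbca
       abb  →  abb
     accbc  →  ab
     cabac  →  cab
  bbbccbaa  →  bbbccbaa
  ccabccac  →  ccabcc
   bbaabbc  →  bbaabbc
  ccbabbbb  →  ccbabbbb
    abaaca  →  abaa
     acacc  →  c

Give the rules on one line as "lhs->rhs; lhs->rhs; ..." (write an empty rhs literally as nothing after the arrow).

  | cabbaaa
  | bca
  | cbbca
  | abb

ac->; cbc->ab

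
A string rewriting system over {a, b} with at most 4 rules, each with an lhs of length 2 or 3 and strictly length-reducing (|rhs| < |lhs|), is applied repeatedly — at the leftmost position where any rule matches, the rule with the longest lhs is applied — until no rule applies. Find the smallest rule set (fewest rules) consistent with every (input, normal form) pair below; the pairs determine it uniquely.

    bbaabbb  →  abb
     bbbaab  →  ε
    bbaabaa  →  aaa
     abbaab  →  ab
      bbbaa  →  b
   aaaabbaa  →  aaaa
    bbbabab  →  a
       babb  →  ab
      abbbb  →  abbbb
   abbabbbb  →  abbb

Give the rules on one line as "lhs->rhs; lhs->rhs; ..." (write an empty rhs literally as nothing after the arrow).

  | bbaabbb => babbb => abb
  | bbbaab => bbab => ba => ε
  | bbaabaa => babaa => aaa
  | abbaab => abab => ab

aba->a; ba->; bab->a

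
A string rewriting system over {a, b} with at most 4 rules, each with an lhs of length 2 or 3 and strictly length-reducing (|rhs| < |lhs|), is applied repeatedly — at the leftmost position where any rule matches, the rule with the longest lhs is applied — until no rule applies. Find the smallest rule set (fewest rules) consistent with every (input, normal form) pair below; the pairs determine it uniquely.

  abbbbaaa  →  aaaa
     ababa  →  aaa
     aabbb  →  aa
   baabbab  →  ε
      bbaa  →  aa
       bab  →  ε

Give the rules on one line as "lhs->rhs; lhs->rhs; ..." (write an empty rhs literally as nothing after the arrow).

ab->a; ba->b; bb->

  | abbbbaaa => abbbaaa => abbaaa => abaaa => aaaa
  | ababa => aaba => aaa
  | aabbb => aabb => aab => aa
  | baabbab => babbab => bbbab => bab => bb => ε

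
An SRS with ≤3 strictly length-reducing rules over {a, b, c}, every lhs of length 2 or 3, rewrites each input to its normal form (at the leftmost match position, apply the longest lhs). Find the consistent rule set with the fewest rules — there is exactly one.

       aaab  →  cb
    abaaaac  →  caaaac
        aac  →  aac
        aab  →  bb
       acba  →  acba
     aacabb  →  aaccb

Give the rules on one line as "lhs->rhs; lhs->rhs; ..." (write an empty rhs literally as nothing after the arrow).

aab->bb; ab->c

  | aaab => abb => cb
  | abaaaac => caaaac
  | aac
  | aab => bb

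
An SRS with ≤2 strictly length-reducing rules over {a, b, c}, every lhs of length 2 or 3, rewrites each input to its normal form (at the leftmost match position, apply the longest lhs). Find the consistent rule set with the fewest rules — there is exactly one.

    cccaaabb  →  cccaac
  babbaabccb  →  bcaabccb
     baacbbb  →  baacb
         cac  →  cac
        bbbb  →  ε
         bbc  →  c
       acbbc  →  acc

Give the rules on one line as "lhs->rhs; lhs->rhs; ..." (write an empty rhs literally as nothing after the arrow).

  | cccaaabb => cccaac
  | babbaabccb => bcaabccb
  | baacbbb => baacb
  | cac

abb->c; bb->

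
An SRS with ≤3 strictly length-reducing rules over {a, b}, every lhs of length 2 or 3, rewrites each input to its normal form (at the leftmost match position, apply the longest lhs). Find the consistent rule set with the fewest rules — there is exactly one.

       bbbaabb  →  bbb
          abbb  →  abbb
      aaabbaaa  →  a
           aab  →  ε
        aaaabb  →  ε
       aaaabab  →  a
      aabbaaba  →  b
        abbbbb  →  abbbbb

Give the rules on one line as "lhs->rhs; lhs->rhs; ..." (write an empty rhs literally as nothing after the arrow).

aab->; aba->b; ba->

  | bbbaabb => bbabb => bbb
  | abbb
  | aaabbaaa => abaaa => baa => a
  | aab => ε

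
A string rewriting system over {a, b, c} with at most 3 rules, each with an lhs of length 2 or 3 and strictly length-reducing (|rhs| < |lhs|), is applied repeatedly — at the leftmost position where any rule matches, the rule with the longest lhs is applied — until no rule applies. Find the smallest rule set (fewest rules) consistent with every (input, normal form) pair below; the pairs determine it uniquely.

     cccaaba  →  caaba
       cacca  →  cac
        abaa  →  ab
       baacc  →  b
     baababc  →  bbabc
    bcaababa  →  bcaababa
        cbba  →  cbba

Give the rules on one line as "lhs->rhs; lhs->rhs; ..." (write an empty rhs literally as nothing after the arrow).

baa->b; cc->; cca->c

  | cccaaba => caaba
  | cacca => cac
  | abaa => ab
  | baacc => bcc => b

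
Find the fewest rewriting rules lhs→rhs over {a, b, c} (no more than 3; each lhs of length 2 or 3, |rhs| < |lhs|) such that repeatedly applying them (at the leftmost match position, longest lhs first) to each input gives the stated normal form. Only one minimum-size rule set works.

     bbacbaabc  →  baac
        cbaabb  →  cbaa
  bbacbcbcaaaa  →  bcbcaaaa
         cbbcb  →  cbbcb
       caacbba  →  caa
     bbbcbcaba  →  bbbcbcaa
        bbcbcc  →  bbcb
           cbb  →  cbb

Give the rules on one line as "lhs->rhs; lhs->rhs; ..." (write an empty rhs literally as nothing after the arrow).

  | bbacbaabc => ccbaabc => baabc => baac
  | cbaabb => cbaab => cbaa
  | bbacbcbcaaaa => ccbcbcaaaa => bcbcaaaa
  | cbbcb

ab->a; bba->c; cc->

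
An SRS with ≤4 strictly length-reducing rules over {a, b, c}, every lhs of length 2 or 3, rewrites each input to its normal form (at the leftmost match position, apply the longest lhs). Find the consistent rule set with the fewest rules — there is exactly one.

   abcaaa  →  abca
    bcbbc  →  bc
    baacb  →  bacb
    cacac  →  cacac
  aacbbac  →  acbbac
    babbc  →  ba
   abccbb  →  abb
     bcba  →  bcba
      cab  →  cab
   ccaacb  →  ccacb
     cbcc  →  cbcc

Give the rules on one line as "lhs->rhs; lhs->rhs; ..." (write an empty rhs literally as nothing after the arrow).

aa->a; bbc->; ccb->

  | abcaaa => abcaa => abca
  | bcbbc => bc
  | baacb => bacb
  | cacac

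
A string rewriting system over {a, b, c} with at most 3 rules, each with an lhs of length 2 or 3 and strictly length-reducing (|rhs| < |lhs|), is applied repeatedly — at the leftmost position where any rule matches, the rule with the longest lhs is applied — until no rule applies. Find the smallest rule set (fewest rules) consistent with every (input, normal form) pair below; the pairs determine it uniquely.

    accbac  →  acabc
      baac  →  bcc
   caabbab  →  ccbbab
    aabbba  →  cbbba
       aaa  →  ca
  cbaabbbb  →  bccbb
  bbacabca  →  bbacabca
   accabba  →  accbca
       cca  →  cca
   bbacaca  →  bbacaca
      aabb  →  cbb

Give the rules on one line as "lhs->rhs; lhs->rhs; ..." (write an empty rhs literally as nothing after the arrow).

  | accbac => acabc
  | baac => bcc
  | caabbab => ccbbab
  | aabbba => cbbba

aa->c; abb->bc; cba->ab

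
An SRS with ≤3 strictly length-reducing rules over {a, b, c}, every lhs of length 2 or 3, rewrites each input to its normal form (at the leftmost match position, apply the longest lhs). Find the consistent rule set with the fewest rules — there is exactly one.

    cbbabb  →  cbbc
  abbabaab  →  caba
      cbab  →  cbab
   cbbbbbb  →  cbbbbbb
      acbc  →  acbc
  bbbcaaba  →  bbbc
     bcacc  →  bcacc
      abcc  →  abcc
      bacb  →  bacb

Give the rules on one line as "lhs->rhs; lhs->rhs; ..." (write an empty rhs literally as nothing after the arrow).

aa->; aab->a; abb->c

  | cbbabb => cbbc
  | abbabaab => cabaab => caba
  | cbab
  | cbbbbbb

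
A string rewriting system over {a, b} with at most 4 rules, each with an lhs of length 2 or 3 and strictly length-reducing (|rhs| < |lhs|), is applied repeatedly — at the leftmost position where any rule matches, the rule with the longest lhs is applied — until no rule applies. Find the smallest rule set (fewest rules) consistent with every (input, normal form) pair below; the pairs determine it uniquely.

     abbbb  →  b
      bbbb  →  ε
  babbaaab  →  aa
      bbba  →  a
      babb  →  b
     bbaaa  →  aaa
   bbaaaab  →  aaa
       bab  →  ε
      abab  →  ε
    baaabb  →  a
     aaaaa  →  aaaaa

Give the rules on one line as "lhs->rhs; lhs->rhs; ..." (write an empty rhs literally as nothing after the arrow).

  | abbbb => bbb => b
  | bbbb => bb => ε
  | babbaaab => abbaaab => baaab => aaab => aa
  | bbba => ba => a

ab->; ba->a; bb->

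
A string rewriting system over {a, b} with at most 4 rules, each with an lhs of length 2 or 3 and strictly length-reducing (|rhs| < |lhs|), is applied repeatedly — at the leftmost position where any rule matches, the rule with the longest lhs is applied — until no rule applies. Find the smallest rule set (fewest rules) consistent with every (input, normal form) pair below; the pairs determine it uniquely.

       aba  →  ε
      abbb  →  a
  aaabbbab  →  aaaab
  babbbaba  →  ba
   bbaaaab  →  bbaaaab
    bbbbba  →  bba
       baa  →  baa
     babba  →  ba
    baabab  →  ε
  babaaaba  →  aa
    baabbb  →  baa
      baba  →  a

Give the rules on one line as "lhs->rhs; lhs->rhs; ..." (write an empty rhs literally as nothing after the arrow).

aba->; bab->; bbb->

  | aba => ε
  | abbb => a
  | aaabbbab => aaaab
  | babbbaba => bbaba => ba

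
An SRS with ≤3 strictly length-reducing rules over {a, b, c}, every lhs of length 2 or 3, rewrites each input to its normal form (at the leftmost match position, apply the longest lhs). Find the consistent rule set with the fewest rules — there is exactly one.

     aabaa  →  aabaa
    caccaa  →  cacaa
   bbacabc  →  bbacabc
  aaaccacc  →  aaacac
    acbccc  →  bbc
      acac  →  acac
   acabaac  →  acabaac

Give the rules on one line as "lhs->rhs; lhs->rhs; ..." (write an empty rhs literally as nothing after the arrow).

acb->bb; cc->c

  | aabaa
  | caccaa => cacaa
  | bbacabc
  | aaaccacc => aaacacc => aaacac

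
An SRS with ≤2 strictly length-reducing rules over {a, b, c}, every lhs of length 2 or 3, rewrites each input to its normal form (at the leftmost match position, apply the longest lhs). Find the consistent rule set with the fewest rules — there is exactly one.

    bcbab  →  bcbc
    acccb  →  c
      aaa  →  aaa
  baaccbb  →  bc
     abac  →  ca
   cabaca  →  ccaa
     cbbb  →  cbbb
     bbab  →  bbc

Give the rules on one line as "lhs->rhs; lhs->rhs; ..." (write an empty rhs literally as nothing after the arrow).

ab->c; ac->a

  | bcbab => bcbc
  | acccb => accb => acb => ab => c
  | aaa
  | baaccbb => baacbb => baabb => bacb => bab => bc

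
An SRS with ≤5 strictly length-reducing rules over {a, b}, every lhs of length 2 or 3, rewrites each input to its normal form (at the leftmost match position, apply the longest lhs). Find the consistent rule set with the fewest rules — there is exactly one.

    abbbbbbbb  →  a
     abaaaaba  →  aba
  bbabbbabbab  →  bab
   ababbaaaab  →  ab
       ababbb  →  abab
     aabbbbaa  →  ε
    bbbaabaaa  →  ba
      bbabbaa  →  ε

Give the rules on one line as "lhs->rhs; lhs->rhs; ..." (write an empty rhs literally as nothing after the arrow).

aa->b; aaa->a; bb->; bba->aa

  | abbbbbbbb => abbbbbb => abbbb => abb => a
  | abaaaaba => abaaba => abbba => aba
  | bbabbbabbab => aabbbabbab => bbbbabbab => bbabbab => aabbab => bbbab => bab
  | ababbaaaab => abaaaaaab => abaaaab => abaab => abbb => ab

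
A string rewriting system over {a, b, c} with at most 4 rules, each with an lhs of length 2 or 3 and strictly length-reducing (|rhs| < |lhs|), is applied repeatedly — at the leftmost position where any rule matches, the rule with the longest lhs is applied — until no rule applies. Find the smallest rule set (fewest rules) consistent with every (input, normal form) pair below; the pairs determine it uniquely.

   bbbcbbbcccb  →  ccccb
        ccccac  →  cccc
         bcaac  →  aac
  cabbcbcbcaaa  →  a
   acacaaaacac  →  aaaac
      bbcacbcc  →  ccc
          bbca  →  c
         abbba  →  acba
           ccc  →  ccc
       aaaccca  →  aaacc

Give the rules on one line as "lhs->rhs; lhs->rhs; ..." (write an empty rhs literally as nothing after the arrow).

bb->c; bc->; ca->

  | bbbcbbbcccb => cbcbbbcccb => cbbbcccb => ccbcccb => ccccb
  | ccccac => cccc
  | bcaac => aac
  | cabbcbcbcaaa => bbcbcbcaaa => ccbcbcaaa => ccbcaaa => ccaaa => caa => a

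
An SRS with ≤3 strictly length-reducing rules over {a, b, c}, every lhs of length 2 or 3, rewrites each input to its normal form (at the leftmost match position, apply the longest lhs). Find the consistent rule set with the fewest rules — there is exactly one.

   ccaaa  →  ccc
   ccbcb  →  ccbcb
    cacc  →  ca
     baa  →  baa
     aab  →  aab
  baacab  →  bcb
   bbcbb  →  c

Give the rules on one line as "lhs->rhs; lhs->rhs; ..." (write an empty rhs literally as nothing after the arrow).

aaa->c; ac->a; bb->

  | ccaaa => ccc
  | ccbcb
  | cacc => cac => ca
  | baa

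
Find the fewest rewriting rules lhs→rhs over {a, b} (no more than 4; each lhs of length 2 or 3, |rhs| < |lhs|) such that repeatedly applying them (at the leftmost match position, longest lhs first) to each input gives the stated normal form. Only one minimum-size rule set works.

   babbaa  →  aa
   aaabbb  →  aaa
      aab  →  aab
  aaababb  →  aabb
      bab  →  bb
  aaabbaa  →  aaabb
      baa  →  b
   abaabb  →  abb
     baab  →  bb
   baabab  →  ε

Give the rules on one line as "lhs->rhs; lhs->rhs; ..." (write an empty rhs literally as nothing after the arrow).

  | babbaa => bbbaa => aa
  | aaabbb => aaa
  | aab
  | aaababb => aabb

aba->; ba->b; bbb->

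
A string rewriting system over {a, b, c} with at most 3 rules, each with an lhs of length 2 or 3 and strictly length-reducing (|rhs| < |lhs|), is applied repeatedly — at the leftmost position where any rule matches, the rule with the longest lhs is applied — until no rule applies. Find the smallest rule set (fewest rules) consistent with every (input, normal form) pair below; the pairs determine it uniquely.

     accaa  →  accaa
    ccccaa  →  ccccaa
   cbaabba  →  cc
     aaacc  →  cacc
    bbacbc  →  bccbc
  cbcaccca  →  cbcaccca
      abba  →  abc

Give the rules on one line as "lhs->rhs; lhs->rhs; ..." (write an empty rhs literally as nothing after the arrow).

aaa->ca; ba->c; cab->

  | accaa
  | ccccaa
  | cbaabba => ccabba => cba => cc
  | aaacc => cacc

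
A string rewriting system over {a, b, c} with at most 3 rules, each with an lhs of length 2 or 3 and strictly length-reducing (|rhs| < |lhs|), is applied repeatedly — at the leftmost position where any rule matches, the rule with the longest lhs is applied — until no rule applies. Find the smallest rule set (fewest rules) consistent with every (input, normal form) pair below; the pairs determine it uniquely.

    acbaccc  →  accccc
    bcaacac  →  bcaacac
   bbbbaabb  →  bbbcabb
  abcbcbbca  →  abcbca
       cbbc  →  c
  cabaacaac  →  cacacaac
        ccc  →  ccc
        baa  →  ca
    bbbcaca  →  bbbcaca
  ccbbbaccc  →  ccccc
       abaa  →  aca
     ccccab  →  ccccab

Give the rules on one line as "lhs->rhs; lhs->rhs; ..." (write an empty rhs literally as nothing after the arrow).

  | acbaccc => accccc
  | bcaacac
  | bbbbaabb => bbbcabb
  | abcbcbbca => abcbca

ba->c; cbb->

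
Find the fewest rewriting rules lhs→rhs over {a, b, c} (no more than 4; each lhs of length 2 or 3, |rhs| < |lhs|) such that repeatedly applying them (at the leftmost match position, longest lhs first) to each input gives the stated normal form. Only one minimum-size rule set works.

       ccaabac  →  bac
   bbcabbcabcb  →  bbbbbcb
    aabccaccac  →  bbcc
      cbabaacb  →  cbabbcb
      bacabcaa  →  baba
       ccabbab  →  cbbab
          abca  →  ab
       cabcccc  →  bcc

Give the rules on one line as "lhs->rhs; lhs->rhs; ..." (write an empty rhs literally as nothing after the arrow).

aa->b; ca->; ccc->cc

  | ccaabac => cabac => bac
  | bbcabbcabcb => bbbbcabcb => bbbbbcb
  | aabccaccac => bbccaccac => bbcccac => bbccac => bbcc
  | cbabaacb => cbabbcb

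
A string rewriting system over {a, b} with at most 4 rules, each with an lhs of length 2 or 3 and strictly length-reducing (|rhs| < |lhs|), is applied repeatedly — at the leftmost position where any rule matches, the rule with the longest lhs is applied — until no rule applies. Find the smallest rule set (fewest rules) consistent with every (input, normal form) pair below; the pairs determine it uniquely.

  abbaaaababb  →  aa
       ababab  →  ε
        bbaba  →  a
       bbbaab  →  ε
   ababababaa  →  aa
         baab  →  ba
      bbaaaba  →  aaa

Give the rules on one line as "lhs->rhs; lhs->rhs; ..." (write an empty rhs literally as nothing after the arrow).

  | abbaaaababb => aaaababb => aaaabbb => aaab => aa
  | ababab => abbab => ab => ε
  | bbaba => aaba => aab => a
  | bbbaab => abaab => abab => abb => ε

ab->; aba->ab; abb->; bb->a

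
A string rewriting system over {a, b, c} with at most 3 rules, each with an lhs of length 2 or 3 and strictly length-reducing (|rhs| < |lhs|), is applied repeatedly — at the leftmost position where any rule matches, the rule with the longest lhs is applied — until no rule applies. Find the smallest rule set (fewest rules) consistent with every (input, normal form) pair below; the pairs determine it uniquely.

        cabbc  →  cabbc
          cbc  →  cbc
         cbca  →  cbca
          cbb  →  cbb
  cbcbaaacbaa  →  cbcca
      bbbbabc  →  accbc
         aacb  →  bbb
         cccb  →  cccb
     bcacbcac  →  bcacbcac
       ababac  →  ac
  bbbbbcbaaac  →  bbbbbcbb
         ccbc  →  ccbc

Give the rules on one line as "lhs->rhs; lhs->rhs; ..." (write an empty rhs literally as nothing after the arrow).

aac->bb; ba->; bba->ac

  | cabbc
  | cbc
  | cbca
  | cbb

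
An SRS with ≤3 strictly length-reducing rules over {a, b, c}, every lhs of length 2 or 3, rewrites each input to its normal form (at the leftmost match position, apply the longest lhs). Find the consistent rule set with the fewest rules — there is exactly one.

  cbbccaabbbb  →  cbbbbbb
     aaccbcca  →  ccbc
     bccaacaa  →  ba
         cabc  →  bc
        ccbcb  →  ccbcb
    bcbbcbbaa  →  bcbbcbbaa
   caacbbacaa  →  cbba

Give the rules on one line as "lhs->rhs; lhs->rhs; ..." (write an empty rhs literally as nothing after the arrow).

  | cbbccaabbbb => cbbcabbbb => cbbbbbb
  | aaccbcca => accbcca => ccbcca => ccbc
  | bccaacaa => bcacaa => bcaa => ba
  | cabc => bc

ac->c; ca->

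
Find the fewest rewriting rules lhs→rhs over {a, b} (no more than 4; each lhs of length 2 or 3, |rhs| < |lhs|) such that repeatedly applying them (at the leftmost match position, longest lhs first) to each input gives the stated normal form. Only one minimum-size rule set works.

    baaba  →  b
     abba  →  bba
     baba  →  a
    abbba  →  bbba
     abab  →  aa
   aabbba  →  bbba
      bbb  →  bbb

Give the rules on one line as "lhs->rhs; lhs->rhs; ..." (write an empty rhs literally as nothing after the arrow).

  | baaba => baaa => b
  | abba => bba
  | baba => a
  | abbba => bbba

aaa->; ab->a; abb->bb; bab->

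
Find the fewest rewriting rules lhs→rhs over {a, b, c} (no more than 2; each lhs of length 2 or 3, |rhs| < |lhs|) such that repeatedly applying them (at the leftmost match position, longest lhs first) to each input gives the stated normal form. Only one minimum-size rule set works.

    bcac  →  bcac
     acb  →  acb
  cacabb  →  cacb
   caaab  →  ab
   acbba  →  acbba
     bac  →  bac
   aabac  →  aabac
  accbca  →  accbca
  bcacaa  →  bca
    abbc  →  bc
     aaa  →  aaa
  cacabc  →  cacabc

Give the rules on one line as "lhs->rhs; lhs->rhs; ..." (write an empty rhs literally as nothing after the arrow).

abb->b; caa->

  | bcac
  | acb
  | cacabb => cacb
  | caaab => ab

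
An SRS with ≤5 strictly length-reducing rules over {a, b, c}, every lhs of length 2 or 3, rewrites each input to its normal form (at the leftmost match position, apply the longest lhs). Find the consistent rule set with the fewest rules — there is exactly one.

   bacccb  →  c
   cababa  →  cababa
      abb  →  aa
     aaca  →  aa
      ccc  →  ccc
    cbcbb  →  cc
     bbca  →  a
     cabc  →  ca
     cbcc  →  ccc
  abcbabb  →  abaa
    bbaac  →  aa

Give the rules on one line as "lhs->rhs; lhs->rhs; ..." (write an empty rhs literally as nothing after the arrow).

  | bacccb => bccb => cb => c
  | cababa
  | abb => aa
  | aaca => aa

ac->; bb->a; bc->; cb->c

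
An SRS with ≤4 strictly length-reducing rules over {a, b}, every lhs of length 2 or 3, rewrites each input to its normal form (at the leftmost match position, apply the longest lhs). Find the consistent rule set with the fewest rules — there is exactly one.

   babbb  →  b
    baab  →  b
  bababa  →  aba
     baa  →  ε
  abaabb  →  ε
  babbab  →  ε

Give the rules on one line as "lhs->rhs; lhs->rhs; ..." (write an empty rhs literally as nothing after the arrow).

  | babbb => bb => b
  | baab => b
  | bababa => aba
  | baa => ε

abb->; baa->; bab->; bb->b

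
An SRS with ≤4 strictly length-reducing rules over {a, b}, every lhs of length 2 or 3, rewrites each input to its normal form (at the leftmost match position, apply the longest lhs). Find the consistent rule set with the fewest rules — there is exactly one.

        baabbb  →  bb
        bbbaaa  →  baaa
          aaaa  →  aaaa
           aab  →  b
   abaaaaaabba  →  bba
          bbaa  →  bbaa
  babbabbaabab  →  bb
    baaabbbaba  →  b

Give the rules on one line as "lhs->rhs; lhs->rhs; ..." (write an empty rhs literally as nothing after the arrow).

aab->b; ab->; aba->ab; bbb->b

  | baabbb => bbbb => bb
  | bbbaaa => baaa
  | aaaa
  | aab => b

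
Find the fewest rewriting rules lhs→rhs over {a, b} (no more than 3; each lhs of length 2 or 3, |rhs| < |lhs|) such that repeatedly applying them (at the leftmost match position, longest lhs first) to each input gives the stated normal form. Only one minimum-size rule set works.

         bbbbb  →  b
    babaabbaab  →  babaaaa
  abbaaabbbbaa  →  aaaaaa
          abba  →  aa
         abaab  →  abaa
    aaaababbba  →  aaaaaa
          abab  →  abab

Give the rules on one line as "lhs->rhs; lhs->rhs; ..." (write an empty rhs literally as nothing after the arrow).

aab->aa; bb->

  | bbbbb => bbb => b
  | babaabbaab => babaabaab => babaaaab => babaaaa
  | abbaaabbbbaa => aaaabbbbaa => aaaabbbaa => aaaabbaa => aaaabaa => aaaaaa
  | abba => aa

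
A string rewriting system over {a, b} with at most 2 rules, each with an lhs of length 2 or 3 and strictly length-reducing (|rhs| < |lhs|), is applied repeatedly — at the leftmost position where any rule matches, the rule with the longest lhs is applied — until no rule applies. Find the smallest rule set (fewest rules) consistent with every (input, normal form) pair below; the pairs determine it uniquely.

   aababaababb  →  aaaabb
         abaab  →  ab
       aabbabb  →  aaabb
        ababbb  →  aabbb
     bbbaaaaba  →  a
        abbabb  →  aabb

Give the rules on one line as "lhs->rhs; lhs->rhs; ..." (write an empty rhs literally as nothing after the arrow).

  | aababaababb => aaabaababb => aaababb => aaaabb
  | abaab => ab
  | aabbabb => aababb => aaabb
  | ababbb => aabbb

ba->a; baa->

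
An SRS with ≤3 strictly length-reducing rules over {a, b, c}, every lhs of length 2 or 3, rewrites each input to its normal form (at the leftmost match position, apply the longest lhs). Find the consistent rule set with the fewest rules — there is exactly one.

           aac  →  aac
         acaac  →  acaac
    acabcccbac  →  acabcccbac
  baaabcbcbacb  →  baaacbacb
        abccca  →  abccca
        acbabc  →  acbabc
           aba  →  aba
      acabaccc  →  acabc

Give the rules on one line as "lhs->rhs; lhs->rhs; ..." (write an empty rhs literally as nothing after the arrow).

  | aac
  | acaac
  | acabcccbac
  | baaabcbcbacb => baaacbacb

acc->; bcb->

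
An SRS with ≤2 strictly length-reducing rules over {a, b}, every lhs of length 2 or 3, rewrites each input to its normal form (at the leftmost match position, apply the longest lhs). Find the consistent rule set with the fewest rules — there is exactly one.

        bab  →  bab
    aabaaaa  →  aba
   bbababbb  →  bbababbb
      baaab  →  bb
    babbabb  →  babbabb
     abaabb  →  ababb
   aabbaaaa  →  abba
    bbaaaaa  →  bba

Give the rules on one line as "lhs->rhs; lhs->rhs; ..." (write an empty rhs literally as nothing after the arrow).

aa->a; aaa->

  | bab
  | aabaaaa => abaaaa => aba
  | bbababbb
  | baaab => bb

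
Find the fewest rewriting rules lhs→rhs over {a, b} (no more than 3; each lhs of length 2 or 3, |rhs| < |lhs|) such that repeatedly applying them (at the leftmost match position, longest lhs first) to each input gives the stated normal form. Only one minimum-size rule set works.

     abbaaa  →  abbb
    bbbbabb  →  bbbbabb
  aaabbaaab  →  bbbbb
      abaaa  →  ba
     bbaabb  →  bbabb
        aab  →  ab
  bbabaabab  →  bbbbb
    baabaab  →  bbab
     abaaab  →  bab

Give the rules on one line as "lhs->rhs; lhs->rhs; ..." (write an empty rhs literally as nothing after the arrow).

aa->a; aaa->b; aba->b

  | abbaaa => abbb
  | bbbbabb
  | aaabbaaab => bbbaaab => bbbbb
  | abaaa => baa => ba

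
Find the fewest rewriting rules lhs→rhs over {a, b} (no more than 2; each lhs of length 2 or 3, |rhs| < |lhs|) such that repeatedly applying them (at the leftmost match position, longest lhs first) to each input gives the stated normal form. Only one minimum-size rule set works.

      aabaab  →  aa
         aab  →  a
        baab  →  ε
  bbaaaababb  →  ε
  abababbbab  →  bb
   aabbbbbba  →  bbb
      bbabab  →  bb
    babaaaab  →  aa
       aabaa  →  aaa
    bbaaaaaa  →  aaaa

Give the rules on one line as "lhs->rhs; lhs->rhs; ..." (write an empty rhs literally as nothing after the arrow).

  | aabaab => aaab => aa
  | aab => a
  | baab => ab => ε
  | bbaaaababb => baaababb => aababb => aabb => ab => ε

ab->; ba->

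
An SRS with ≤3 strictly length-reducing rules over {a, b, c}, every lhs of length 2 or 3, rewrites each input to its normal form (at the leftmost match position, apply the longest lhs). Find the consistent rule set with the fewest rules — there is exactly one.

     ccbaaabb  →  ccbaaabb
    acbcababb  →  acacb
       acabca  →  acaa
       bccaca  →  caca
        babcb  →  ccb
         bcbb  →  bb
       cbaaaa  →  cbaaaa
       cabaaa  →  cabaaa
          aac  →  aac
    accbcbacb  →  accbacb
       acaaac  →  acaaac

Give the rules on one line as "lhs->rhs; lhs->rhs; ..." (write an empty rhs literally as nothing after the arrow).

bab->c; bc->

  | ccbaaabb
  | acbcababb => acababb => acacb
  | acabca => acaa
  | bccaca => caca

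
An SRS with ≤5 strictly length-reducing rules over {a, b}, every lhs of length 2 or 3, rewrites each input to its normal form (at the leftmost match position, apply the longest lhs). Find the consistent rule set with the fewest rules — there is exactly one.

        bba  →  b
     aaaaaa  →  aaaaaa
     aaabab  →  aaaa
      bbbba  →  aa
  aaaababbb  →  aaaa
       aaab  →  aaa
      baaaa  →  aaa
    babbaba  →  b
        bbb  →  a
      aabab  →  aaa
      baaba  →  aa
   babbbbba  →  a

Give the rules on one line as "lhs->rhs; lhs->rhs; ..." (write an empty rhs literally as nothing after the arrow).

ab->a; abb->; ba->; bbb->a

  | bba => b
  | aaaaaa
  | aaabab => aaaab => aaaa
  | bbbba => aba => aa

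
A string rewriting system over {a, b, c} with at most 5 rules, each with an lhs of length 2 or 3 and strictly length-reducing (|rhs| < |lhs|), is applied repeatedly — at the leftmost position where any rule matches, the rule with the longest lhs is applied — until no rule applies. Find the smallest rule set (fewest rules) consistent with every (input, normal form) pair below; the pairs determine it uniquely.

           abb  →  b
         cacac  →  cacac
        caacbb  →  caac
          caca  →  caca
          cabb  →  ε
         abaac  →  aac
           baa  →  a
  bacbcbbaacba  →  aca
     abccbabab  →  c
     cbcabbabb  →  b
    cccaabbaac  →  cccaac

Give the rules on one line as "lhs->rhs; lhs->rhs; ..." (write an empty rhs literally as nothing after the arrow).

  | abb => b
  | cacac
  | caacbb => caacb => caac
  | caca

ab->; acb->ac; ba->; cb->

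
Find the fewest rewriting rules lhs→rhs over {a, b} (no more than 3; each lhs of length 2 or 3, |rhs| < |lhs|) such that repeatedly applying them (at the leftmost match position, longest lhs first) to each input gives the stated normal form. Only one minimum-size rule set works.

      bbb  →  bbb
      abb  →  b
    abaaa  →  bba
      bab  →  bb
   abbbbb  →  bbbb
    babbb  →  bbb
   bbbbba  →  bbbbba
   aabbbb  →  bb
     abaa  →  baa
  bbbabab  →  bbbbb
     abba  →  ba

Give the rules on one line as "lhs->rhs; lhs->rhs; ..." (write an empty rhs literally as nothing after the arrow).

  | bbb
  | abb => b
  | abaaa => baaa => bba
  | bab => bb

aaa->ba; ab->b; abb->b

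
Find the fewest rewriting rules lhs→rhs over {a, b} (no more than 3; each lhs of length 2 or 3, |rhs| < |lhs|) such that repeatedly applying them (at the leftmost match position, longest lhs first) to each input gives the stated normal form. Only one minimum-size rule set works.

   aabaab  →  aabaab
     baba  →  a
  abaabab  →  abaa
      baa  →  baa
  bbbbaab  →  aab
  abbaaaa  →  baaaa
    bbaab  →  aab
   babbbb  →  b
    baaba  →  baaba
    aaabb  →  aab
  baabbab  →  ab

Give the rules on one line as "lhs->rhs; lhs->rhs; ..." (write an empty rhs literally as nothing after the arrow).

  | aabaab
  | baba => a
  | abaabab => abaa
  | baa

abb->b; bab->; bb->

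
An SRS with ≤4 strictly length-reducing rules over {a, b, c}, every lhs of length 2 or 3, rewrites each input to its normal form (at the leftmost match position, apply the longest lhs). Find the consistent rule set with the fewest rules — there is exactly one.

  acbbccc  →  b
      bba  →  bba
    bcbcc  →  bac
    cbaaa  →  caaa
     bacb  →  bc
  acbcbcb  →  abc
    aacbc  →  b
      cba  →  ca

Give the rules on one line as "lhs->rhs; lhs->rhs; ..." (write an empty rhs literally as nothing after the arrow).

acb->c; acc->b; cb->c; cc->a

  | acbbccc => cbccc => cccc => acc => b
  | bba
  | bcbcc => bccc => bac
  | cbaaa => caaa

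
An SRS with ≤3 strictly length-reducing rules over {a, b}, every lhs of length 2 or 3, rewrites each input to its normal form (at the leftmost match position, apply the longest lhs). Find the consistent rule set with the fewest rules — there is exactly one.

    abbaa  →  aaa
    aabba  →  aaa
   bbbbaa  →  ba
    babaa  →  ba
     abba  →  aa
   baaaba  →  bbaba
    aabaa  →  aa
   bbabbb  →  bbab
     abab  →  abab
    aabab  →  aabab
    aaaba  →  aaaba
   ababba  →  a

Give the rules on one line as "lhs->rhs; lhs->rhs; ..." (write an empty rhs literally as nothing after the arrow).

  | abbaa => aaa
  | aabba => aaa
  | bbbbaa => babaa => babb => ba
  | babaa => babb => ba

abb->a; baa->bb; bbb->ba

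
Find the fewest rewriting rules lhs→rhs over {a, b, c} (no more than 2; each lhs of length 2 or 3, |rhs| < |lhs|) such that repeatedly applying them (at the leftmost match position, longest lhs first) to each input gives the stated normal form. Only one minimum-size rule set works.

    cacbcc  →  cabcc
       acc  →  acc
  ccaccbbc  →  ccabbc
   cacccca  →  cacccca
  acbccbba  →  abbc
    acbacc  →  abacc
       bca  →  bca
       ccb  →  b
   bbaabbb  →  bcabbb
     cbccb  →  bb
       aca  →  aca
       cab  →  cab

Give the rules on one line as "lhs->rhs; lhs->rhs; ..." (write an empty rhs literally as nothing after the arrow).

bba->bc; cb->b

  | cacbcc => cabcc
  | acc
  | ccaccbbc => ccacbbc => ccabbc
  | cacccca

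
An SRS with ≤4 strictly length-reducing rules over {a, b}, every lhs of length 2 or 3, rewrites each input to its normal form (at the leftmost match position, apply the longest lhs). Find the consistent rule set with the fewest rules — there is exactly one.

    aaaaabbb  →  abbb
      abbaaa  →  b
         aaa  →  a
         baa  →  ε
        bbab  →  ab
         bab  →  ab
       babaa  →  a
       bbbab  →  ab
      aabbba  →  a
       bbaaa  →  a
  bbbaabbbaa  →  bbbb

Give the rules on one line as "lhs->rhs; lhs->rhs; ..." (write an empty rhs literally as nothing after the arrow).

  | aaaaabbb => baaabbb => abbb
  | abbaaa => aba => aa => b
  | aaa => ba => a
  | baa => ε

aa->b; ba->a; baa->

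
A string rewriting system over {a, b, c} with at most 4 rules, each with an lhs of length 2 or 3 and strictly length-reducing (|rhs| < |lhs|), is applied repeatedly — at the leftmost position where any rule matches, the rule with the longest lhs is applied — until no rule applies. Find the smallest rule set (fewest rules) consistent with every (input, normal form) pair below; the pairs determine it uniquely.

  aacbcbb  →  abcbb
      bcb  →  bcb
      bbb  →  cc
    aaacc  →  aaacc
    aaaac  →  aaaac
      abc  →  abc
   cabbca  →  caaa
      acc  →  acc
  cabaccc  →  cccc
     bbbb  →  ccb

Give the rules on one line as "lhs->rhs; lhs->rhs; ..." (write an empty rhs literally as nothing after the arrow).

aba->; acb->b; bbb->cc; bbc->a

  | aacbcbb => abcbb
  | bcb
  | bbb => cc
  | aaacc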